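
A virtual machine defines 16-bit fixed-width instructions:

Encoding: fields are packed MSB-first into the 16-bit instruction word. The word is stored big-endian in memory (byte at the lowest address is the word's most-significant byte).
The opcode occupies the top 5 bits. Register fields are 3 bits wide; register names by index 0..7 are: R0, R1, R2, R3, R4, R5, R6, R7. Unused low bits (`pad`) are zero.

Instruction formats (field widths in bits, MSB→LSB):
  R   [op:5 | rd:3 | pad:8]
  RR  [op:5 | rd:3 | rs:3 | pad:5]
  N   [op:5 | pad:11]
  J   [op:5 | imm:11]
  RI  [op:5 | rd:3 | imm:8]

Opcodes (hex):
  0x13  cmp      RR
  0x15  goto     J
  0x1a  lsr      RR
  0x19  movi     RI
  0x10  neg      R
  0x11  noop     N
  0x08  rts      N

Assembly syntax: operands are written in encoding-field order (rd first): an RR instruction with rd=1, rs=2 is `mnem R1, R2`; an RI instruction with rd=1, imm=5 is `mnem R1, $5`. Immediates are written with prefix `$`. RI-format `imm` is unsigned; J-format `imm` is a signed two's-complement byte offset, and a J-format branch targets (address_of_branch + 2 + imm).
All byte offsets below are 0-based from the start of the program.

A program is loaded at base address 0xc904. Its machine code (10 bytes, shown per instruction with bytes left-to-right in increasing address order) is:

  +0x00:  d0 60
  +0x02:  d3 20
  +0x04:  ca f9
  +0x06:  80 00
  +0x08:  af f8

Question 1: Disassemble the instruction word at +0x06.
[06] 80 00 → 0x8000
  op=0x8000>>11=0x10 ⇒ neg (R)
  rd@[10:8]=0x0 ⇒ R0

neg R0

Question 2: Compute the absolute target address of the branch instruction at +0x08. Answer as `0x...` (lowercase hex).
+0x08: af f8 ⇒ word 0xaff8 (big)
  top 5b → 0x15 → goto [J]
  [10:0] imm=2040 (s11→-8) = $-8
  target = base 0xc904 + off 0x08 + 2 + imm -8 = 0xc906

0xc906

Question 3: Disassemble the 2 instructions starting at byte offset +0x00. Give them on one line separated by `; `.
lsr R0, R3; lsr R3, R1

+0x00: d0 60 ⇒ word 0xd060 (big)
  opcode bits[15:11]=0x1a: lsr/RR
  rd@[10:8]=0x0 ⇒ R0
  rs@[7:5]=0x3 ⇒ R3
+0x02: d3 20 ⇒ word 0xd320 (big)
  opcode bits[15:11]=0x1a: lsr/RR
  rd@[10:8]=0x3 ⇒ R3
  rs@[7:5]=0x1 ⇒ R1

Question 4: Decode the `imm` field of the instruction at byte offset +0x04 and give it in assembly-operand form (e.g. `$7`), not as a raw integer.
+0x04: ca f9 ⇒ word 0xcaf9 (big)
  op=0xcaf9>>11=0x19 ⇒ movi (RI)
  rd@[10:8]=0x2 ⇒ R2
  imm@[7:0]=0xf9 ⇒ $249

$249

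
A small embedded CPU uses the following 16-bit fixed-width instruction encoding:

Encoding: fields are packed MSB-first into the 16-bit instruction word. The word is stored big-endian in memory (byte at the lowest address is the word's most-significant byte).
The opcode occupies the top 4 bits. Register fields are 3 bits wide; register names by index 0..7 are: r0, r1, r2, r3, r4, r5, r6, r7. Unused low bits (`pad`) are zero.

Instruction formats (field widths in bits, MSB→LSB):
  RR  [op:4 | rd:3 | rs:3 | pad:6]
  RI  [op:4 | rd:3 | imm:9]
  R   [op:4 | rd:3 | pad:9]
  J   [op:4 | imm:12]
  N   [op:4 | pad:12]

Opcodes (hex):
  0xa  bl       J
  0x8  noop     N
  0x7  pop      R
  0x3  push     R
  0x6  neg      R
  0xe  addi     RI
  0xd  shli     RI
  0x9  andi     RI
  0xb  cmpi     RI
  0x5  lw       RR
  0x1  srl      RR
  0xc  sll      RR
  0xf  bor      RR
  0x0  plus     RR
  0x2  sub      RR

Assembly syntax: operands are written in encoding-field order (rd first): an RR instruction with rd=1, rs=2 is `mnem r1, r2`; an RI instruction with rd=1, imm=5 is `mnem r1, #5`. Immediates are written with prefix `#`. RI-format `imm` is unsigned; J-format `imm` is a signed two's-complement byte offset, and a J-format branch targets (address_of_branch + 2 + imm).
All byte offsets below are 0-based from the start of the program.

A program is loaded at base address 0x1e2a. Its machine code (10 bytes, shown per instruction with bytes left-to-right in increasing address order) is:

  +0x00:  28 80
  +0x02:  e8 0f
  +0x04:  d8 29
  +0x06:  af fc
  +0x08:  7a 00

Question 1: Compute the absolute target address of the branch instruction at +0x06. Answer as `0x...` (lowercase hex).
[06] af fc → 0xaffc
  opcode bits[15:12]=0xa: bl/J
  imm@[11:0]=0xffc (s12→-4) ⇒ #-4
  target = base 0x1e2a + off 0x06 + 2 + imm -4 = 0x1e2e

0x1e2e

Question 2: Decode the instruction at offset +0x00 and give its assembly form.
sub r4, r2

+0x00: 28 80 ⇒ word 0x2880 (big)
  op=0x2880>>12=0x2 ⇒ sub (RR)
  [11:9] rd=4 = r4
  [8:6] rs=2 = r2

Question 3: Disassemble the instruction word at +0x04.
@+04  big-endian(d8 29) = 0xd829
  top 4b → 0xd → shli [RI]
  rd: (w>>9)&0x7=0x4 → r4
  imm: (w>>0)&0x1ff=0x29 → #41

shli r4, #41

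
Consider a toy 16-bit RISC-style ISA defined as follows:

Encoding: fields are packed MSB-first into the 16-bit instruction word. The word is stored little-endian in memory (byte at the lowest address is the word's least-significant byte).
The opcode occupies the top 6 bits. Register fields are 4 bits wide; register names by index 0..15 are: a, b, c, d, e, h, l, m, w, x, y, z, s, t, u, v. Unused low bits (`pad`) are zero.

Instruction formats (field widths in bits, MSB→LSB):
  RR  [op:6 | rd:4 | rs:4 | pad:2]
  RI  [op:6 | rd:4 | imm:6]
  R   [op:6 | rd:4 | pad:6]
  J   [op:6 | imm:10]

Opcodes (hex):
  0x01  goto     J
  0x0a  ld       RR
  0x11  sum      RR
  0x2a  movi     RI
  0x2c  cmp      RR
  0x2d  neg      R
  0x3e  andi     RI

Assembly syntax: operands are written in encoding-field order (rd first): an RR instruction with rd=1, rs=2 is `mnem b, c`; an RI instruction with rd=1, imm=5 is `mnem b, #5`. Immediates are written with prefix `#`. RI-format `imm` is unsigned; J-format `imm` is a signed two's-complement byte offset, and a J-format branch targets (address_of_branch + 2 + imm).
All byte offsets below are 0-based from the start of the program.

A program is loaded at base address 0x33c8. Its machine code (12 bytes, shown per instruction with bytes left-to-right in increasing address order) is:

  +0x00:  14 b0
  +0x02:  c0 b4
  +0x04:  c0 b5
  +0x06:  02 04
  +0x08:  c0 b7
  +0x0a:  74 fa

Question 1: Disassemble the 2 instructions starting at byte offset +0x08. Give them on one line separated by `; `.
[08] c0 b7 → 0xb7c0
  op=0xb7c0>>10=0x2d ⇒ neg (R)
  rd: (w>>6)&0xf=0xf → v
[0a] 74 fa → 0xfa74
  op=0xfa74>>10=0x3e ⇒ andi (RI)
  rd: (w>>6)&0xf=0x9 → x
  imm: (w>>0)&0x3f=0x34 → #52

neg v; andi x, #52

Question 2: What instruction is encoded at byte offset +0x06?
goto #2

+0x06: 02 04 ⇒ word 0x0402 (little)
  top 6b → 0x1 → goto [J]
  imm: (w>>0)&0x3ff=0x2 → #2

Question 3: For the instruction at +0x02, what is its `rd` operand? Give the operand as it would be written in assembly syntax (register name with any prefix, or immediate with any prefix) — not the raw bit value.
d

+0x02: c0 b4 ⇒ word 0xb4c0 (little)
  opcode bits[15:10]=0x2d: neg/R
  [9:6] rd=3 = d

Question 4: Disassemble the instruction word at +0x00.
cmp a, h

[00] 14 b0 → 0xb014
  opcode bits[15:10]=0x2c: cmp/RR
  rd: (w>>6)&0xf=0x0 → a
  rs: (w>>2)&0xf=0x5 → h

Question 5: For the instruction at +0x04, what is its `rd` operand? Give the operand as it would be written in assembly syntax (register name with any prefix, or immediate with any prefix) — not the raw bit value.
m

off 0x04: read c0 b5 as little → 0xb5c0
  top 6b → 0x2d → neg [R]
  [9:6] rd=7 = m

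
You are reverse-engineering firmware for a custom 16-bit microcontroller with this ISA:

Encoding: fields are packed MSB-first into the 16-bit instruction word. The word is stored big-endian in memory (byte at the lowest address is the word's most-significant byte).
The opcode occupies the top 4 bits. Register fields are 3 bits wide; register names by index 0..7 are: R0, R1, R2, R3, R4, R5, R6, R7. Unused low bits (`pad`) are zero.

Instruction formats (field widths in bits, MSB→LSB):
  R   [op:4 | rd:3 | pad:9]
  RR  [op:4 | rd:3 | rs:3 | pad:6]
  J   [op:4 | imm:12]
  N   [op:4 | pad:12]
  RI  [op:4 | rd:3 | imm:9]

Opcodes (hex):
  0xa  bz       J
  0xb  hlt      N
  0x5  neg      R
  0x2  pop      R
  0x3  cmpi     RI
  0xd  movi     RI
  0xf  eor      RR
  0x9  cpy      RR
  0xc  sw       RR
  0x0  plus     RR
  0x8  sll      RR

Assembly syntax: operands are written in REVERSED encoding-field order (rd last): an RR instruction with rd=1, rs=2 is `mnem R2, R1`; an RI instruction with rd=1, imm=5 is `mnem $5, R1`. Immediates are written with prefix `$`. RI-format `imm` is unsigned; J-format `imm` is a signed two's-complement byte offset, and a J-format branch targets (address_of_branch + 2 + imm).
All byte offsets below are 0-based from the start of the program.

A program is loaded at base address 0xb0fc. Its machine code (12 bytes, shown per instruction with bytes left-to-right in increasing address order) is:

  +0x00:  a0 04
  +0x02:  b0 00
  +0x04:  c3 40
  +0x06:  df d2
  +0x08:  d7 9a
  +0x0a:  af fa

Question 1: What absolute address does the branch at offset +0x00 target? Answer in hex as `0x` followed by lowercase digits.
0xb102

off 0x00: read a0 04 as big → 0xa004
  opcode bits[15:12]=0xa: bz/J
  imm: (w>>0)&0xfff=0x4 → $4
  target = base 0xb0fc + off 0x00 + 2 + imm 4 = 0xb102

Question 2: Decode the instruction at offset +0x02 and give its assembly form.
hlt

@+02  big-endian(b0 00) = 0xb000
  top 4b → 0xb → hlt [N]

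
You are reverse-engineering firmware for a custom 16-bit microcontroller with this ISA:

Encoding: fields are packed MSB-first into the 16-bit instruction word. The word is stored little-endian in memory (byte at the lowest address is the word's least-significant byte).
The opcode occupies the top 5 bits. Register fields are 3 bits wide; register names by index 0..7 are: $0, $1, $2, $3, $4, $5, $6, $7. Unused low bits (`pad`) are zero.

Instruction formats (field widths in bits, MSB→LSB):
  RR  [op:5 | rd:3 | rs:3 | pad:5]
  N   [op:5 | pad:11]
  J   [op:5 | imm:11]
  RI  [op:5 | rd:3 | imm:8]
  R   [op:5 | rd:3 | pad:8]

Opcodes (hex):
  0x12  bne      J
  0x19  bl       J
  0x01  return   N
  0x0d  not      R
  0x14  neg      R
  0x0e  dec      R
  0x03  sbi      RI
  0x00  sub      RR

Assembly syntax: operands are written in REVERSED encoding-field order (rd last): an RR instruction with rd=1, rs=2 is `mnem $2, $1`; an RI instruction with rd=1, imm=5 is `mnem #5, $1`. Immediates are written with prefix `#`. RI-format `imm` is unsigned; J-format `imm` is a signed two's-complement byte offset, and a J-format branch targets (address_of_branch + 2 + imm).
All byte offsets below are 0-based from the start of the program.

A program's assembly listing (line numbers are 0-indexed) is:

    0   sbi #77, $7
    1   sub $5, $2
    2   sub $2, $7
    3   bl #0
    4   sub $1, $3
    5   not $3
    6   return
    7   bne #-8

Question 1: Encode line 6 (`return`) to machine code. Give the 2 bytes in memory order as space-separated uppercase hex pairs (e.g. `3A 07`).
L6: return op=0x1:5|pad=0:11 ⇒ 0x0800 ⇒ little 00 08

00 08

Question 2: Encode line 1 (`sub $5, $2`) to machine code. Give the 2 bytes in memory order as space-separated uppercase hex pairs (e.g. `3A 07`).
1. sub fields op=0x0:5|rd=2:3|rs=5:3|pad=0:5 → word 02a0h → a0 02

A0 02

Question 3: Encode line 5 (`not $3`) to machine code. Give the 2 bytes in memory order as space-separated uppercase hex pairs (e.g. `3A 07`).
00 6B

line 5 (not): pack op=0xd:5|rd=3:3|pad=0:8 = 0x6b00; little→ 00 6b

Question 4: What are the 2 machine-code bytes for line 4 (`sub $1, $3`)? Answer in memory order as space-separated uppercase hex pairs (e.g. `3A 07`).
20 03

4. sub fields op=0x0:5|rd=3:3|rs=1:3|pad=0:5 → word 0320h → 20 03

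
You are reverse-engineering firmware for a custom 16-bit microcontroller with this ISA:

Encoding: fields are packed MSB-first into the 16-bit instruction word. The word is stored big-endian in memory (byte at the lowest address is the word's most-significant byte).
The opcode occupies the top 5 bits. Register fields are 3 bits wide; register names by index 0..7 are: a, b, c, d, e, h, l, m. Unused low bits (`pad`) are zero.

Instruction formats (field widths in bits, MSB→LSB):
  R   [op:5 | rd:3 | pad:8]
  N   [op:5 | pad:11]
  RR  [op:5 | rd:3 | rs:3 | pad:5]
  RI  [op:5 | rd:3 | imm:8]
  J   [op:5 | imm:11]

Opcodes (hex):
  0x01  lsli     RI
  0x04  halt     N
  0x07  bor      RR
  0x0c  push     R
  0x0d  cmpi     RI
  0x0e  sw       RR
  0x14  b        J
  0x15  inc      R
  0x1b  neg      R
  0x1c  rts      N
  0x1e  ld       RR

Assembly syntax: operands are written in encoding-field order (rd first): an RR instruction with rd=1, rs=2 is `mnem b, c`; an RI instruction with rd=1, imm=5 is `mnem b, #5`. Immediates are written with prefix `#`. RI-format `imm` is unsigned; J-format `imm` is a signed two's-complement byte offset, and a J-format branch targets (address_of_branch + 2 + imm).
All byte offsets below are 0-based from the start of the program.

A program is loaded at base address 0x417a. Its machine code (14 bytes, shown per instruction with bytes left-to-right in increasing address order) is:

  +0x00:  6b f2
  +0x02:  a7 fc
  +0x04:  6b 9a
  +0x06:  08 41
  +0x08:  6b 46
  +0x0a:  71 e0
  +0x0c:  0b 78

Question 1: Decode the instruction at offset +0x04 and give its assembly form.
cmpi d, #154

off 0x04: read 6b 9a as big → 0x6b9a
  op=0x6b9a>>11=0xd ⇒ cmpi (RI)
  rd@[10:8]=0x3 ⇒ d
  imm@[7:0]=0x9a ⇒ #154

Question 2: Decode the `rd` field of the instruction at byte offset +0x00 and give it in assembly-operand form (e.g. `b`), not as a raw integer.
d

+0x00: 6b f2 ⇒ word 0x6bf2 (big)
  opcode bits[15:11]=0xd: cmpi/RI
  rd@[10:8]=0x3 ⇒ d
  imm@[7:0]=0xf2 ⇒ #242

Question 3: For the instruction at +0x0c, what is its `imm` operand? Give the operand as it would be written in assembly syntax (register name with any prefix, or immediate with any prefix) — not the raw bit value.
#120

[0c] 0b 78 → 0x0b78
  op=0x0b78>>11=0x1 ⇒ lsli (RI)
  rd@[10:8]=0x3 ⇒ d
  imm@[7:0]=0x78 ⇒ #120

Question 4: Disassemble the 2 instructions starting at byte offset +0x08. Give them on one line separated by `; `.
@+08  big-endian(6b 46) = 0x6b46
  op=0x6b46>>11=0xd ⇒ cmpi (RI)
  rd: (w>>8)&0x7=0x3 → d
  imm: (w>>0)&0xff=0x46 → #70
@+0a  big-endian(71 e0) = 0x71e0
  op=0x71e0>>11=0xe ⇒ sw (RR)
  rd: (w>>8)&0x7=0x1 → b
  rs: (w>>5)&0x7=0x7 → m

cmpi d, #70; sw b, m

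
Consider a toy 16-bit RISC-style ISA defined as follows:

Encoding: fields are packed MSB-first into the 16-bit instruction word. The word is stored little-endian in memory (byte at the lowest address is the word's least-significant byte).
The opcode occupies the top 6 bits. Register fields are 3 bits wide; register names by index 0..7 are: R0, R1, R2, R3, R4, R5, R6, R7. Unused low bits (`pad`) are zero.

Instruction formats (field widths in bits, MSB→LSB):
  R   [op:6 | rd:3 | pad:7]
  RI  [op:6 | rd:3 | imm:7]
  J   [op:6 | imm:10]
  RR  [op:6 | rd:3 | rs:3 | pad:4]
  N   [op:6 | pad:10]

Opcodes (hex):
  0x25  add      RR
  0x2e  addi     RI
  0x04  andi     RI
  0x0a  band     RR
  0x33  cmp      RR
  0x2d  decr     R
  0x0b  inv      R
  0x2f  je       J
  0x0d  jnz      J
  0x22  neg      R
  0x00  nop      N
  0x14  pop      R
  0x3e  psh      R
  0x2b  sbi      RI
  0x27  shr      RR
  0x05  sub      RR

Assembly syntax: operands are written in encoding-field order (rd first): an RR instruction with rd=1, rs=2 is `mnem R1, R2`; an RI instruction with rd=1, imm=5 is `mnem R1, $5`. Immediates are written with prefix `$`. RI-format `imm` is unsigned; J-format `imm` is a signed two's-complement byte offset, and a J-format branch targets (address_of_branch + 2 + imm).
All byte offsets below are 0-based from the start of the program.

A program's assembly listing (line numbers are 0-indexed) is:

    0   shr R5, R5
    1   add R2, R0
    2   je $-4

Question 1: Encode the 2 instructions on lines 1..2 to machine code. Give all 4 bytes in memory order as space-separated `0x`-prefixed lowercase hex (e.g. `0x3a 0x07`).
line 1 (add): pack op=0x25:6|rd=2:3|rs=0:3|pad=0:4 = 0x9500; little→ 00 95
line 2 (je): pack op=0x2f:6|imm=-4:10 = 0xbffc; little→ fc bf

0x00 0x95 0xfc 0xbf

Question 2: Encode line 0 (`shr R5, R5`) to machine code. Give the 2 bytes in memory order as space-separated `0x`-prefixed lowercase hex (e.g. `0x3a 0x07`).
0xd0 0x9e

line 0 (shr): pack op=0x27:6|rd=5:3|rs=5:3|pad=0:4 = 0x9ed0; little→ d0 9e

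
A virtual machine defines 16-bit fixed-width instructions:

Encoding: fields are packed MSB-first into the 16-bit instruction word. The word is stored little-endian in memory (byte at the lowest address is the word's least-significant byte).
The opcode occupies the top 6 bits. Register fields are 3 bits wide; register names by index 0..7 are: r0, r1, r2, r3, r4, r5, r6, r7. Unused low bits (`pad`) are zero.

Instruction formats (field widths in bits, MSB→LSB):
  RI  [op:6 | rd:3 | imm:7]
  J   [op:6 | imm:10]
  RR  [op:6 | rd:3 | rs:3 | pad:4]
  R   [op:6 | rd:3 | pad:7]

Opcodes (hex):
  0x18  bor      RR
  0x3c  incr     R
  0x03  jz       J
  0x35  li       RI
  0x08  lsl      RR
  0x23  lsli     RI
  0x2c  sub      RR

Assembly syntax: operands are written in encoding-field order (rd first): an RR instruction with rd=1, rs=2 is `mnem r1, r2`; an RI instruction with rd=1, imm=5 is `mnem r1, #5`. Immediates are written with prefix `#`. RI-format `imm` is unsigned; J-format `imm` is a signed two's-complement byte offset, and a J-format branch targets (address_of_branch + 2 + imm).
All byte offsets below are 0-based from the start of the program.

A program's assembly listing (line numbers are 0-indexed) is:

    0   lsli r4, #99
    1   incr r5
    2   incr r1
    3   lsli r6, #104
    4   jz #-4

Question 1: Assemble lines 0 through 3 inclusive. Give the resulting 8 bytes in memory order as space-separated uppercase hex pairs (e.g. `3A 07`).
L0: lsli op=0x23:6|rd=4:3|imm=99:7 ⇒ 0x8e63 ⇒ little 63 8e
L1: incr op=0x3c:6|rd=5:3|pad=0:7 ⇒ 0xf280 ⇒ little 80 f2
L2: incr op=0x3c:6|rd=1:3|pad=0:7 ⇒ 0xf080 ⇒ little 80 f0
L3: lsli op=0x23:6|rd=6:3|imm=104:7 ⇒ 0x8f68 ⇒ little 68 8f

63 8E 80 F2 80 F0 68 8F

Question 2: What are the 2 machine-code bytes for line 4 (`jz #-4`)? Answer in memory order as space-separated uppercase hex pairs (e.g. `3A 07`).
4. jz fields op=0x3:6|imm=-4:10 → word 0ffch → fc 0f

FC 0F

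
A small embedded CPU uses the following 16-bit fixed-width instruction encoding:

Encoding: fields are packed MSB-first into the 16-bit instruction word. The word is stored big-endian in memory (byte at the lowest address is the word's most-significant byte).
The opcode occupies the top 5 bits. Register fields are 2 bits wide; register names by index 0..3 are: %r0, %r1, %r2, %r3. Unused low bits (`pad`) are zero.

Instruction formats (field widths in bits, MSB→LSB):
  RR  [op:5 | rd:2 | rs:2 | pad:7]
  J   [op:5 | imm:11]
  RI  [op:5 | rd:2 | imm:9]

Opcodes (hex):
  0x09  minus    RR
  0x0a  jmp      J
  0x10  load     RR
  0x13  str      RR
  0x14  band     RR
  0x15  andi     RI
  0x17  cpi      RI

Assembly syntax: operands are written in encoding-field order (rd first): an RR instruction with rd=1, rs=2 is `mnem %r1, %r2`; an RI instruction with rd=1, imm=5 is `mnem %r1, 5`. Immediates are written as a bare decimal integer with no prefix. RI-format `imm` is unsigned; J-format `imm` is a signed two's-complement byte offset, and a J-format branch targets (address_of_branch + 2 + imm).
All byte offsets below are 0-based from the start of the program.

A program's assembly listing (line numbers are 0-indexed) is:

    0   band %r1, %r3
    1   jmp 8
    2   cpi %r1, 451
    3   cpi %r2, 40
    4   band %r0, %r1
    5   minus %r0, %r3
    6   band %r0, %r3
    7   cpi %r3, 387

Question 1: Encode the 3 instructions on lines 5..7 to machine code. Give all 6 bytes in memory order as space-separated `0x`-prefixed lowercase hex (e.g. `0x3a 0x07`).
0x49 0x80 0xa1 0x80 0xbf 0x83

5. minus fields op=0x9:5|rd=0:2|rs=3:2|pad=0:7 → word 4980h → 49 80
6. band fields op=0x14:5|rd=0:2|rs=3:2|pad=0:7 → word a180h → a1 80
7. cpi fields op=0x17:5|rd=3:2|imm=387:9 → word bf83h → bf 83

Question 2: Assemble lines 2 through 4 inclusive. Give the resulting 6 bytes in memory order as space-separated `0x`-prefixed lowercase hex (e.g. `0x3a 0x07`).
2. cpi fields op=0x17:5|rd=1:2|imm=451:9 → word bbc3h → bb c3
3. cpi fields op=0x17:5|rd=2:2|imm=40:9 → word bc28h → bc 28
4. band fields op=0x14:5|rd=0:2|rs=1:2|pad=0:7 → word a080h → a0 80

0xbb 0xc3 0xbc 0x28 0xa0 0x80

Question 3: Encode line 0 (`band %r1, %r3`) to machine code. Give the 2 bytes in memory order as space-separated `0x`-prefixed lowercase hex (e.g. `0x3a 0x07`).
0. band fields op=0x14:5|rd=1:2|rs=3:2|pad=0:7 → word a380h → a3 80

0xa3 0x80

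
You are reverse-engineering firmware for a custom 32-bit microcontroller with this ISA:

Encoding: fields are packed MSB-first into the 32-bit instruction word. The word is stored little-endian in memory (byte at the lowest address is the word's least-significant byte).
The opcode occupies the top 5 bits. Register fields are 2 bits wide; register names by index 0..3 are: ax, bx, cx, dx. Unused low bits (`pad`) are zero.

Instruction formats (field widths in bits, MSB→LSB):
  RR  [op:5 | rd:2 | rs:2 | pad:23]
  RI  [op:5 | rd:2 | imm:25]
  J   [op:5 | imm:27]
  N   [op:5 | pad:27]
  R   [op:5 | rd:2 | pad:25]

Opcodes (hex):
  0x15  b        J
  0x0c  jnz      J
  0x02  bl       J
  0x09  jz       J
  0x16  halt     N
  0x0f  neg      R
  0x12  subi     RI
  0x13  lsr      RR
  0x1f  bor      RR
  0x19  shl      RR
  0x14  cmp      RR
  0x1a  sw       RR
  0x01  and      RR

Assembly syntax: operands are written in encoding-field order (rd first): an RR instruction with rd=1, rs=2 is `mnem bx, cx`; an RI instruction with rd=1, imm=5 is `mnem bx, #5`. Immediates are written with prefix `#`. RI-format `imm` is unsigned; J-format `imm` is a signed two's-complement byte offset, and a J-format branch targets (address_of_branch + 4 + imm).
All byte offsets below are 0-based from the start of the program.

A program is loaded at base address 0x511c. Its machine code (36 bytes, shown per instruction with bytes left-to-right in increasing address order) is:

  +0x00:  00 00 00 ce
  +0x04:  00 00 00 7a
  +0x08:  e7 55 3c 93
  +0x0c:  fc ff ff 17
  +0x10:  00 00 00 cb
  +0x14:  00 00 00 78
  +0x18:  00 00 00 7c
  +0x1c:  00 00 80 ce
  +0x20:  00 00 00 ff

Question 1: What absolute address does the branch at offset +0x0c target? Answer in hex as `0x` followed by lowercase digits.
0x5128

@+0c  little-endian(fc ff ff 17) = 0x17fffffc
  top 5b → 0x2 → bl [J]
  [26:0] imm=134217724 (s27→-4) = #-4
  target = base 0x511c + off 0x0c + 4 + imm -4 = 0x5128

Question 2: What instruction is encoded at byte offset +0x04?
@+04  little-endian(00 00 00 7a) = 0x7a000000
  op=0x7a000000>>27=0xf ⇒ neg (R)
  rd: (w>>25)&0x3=0x1 → bx

neg bx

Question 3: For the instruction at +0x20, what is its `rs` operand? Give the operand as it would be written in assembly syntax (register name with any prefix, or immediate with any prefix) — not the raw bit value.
cx

off 0x20: read 00 00 00 ff as little → 0xff000000
  top 5b → 0x1f → bor [RR]
  rd@[26:25]=0x3 ⇒ dx
  rs@[24:23]=0x2 ⇒ cx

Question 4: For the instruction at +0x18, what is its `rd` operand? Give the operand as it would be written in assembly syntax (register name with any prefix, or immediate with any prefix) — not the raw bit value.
cx

@+18  little-endian(00 00 00 7c) = 0x7c000000
  opcode bits[31:27]=0xf: neg/R
  rd@[26:25]=0x2 ⇒ cx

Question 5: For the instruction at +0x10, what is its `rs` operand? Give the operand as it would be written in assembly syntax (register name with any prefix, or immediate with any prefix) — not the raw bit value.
cx

off 0x10: read 00 00 00 cb as little → 0xcb000000
  op=0xcb000000>>27=0x19 ⇒ shl (RR)
  rd: (w>>25)&0x3=0x1 → bx
  rs: (w>>23)&0x3=0x2 → cx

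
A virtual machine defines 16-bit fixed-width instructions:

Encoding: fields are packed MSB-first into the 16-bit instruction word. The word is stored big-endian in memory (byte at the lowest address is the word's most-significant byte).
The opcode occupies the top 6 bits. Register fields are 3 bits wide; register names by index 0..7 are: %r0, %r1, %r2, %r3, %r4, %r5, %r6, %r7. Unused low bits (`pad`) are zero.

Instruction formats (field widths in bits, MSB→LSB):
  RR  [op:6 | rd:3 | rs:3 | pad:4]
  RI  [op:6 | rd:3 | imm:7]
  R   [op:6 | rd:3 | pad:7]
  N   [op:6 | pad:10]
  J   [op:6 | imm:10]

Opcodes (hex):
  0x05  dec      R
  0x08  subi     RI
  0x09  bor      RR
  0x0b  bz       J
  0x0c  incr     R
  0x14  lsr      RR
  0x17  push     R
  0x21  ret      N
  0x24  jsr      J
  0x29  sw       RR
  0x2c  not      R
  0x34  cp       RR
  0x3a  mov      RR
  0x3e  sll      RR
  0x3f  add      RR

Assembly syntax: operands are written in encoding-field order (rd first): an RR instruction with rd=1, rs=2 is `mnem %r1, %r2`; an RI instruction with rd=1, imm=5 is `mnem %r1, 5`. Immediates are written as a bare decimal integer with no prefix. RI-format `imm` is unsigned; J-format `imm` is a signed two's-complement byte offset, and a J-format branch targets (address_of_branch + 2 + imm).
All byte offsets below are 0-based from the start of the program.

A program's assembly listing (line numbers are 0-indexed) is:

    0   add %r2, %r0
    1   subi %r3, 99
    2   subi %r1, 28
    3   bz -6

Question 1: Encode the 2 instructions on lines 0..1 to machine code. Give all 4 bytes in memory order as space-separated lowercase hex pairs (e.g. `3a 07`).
fd 00 21 e3

line 0 (add): pack op=0x3f:6|rd=2:3|rs=0:3|pad=0:4 = 0xfd00; big→ fd 00
line 1 (subi): pack op=0x8:6|rd=3:3|imm=99:7 = 0x21e3; big→ 21 e3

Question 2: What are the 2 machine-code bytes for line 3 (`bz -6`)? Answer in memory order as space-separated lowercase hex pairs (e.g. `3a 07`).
L3: bz op=0xb:6|imm=-6:10 ⇒ 0x2ffa ⇒ big 2f fa

2f fa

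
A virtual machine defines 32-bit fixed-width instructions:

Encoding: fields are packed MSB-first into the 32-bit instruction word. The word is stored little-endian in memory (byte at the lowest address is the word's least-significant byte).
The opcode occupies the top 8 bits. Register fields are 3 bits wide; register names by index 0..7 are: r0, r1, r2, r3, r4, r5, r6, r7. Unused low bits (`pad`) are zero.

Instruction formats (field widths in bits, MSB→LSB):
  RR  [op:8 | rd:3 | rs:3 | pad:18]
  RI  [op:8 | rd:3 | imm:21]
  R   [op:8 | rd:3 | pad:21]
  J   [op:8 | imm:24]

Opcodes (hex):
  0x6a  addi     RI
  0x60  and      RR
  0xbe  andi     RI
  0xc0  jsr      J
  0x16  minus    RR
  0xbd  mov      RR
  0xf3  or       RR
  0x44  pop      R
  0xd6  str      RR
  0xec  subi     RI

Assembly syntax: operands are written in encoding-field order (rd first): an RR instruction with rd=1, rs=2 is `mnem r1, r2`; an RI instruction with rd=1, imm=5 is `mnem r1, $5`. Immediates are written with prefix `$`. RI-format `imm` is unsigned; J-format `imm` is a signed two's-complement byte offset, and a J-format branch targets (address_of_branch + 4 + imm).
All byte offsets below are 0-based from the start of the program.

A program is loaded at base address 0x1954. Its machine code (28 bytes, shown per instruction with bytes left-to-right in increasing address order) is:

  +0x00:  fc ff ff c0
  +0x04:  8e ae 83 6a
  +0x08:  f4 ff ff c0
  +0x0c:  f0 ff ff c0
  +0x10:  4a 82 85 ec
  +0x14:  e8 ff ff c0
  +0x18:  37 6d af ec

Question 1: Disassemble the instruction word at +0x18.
@+18  little-endian(37 6d af ec) = 0xecaf6d37
  top 8b → 0xec → subi [RI]
  rd@[23:21]=0x5 ⇒ r5
  imm@[20:0]=0xf6d37 ⇒ $1010999

subi r5, $1010999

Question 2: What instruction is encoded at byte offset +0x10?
[10] 4a 82 85 ec → 0xec85824a
  top 8b → 0xec → subi [RI]
  [23:21] rd=4 = r4
  [20:0] imm=361034 = $361034

subi r4, $361034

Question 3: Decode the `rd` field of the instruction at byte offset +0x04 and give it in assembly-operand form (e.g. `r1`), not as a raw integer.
r4

[04] 8e ae 83 6a → 0x6a83ae8e
  op=0x6a83ae8e>>24=0x6a ⇒ addi (RI)
  [23:21] rd=4 = r4
  [20:0] imm=241294 = $241294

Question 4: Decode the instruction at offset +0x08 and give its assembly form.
jsr $-12

@+08  little-endian(f4 ff ff c0) = 0xc0fffff4
  opcode bits[31:24]=0xc0: jsr/J
  imm: (w>>0)&0xffffff=0xfffff4 (s24→-12) → $-12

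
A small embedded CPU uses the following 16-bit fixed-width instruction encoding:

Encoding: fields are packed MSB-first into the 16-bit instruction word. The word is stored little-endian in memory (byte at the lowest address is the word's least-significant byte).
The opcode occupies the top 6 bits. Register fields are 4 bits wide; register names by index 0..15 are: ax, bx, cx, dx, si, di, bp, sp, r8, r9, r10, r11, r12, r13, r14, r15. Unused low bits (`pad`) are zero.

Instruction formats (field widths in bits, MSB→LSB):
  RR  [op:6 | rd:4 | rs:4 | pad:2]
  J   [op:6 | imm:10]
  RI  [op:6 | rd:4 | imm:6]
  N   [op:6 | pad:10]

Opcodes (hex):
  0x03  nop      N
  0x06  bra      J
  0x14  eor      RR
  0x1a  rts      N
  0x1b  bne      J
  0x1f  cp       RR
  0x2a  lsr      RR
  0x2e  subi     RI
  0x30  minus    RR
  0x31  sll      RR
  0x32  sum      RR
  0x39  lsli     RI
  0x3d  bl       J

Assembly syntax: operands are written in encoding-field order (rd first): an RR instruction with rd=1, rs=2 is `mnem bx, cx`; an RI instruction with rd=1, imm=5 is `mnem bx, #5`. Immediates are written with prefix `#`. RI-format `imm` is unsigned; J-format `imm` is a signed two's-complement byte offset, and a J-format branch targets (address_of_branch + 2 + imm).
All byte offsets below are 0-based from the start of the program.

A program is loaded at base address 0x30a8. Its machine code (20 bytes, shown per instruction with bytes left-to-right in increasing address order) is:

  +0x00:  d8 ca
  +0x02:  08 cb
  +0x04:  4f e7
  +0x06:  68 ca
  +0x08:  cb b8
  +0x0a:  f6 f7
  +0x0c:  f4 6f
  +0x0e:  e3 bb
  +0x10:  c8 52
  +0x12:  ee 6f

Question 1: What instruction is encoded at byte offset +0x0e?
subi r15, #35

@+0e  little-endian(e3 bb) = 0xbbe3
  top 6b → 0x2e → subi [RI]
  rd: (w>>6)&0xf=0xf → r15
  imm: (w>>0)&0x3f=0x23 → #35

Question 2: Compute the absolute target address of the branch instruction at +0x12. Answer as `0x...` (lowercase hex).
@+12  little-endian(ee 6f) = 0x6fee
  top 6b → 0x1b → bne [J]
  [9:0] imm=1006 (s10→-18) = #-18
  target = base 0x30a8 + off 0x12 + 2 + imm -18 = 0x30aa

0x30aa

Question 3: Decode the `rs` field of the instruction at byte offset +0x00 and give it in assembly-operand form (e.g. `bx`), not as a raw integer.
bp

+0x00: d8 ca ⇒ word 0xcad8 (little)
  top 6b → 0x32 → sum [RR]
  rd: (w>>6)&0xf=0xb → r11
  rs: (w>>2)&0xf=0x6 → bp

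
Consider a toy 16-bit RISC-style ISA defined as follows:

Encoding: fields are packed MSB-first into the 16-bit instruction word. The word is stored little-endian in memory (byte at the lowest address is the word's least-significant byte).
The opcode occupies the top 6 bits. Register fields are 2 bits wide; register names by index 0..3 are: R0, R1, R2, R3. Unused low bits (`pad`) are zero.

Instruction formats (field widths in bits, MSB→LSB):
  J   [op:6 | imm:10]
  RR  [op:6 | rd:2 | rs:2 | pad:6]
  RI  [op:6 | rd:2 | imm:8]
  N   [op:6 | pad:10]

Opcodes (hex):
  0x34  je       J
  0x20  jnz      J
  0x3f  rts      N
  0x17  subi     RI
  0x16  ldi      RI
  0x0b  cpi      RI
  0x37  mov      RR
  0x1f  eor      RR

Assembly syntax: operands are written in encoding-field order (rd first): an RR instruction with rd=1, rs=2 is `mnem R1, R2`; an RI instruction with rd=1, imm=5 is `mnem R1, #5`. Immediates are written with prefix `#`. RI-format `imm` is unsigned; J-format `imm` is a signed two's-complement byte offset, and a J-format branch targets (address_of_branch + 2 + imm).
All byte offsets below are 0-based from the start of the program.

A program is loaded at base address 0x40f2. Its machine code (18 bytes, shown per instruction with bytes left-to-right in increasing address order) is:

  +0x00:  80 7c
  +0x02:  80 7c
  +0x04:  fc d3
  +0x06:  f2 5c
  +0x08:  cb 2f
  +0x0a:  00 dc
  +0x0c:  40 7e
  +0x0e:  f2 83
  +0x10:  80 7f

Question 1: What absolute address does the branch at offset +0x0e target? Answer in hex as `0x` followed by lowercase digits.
0x40f4

[0e] f2 83 → 0x83f2
  top 6b → 0x20 → jnz [J]
  imm@[9:0]=0x3f2 (s10→-14) ⇒ #-14
  target = base 0x40f2 + off 0x0e + 2 + imm -14 = 0x40f4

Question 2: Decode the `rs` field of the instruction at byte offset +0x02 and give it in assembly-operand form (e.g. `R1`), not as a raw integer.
R2

@+02  little-endian(80 7c) = 0x7c80
  opcode bits[15:10]=0x1f: eor/RR
  rd: (w>>8)&0x3=0x0 → R0
  rs: (w>>6)&0x3=0x2 → R2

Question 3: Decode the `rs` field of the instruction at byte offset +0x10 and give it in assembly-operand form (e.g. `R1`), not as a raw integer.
R2

[10] 80 7f → 0x7f80
  opcode bits[15:10]=0x1f: eor/RR
  rd: (w>>8)&0x3=0x3 → R3
  rs: (w>>6)&0x3=0x2 → R2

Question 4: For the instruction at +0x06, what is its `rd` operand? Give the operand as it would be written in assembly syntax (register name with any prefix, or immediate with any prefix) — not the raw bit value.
R0

off 0x06: read f2 5c as little → 0x5cf2
  top 6b → 0x17 → subi [RI]
  [9:8] rd=0 = R0
  [7:0] imm=242 = #242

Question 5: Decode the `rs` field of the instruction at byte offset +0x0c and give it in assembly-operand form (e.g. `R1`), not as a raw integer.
R1

off 0x0c: read 40 7e as little → 0x7e40
  top 6b → 0x1f → eor [RR]
  [9:8] rd=2 = R2
  [7:6] rs=1 = R1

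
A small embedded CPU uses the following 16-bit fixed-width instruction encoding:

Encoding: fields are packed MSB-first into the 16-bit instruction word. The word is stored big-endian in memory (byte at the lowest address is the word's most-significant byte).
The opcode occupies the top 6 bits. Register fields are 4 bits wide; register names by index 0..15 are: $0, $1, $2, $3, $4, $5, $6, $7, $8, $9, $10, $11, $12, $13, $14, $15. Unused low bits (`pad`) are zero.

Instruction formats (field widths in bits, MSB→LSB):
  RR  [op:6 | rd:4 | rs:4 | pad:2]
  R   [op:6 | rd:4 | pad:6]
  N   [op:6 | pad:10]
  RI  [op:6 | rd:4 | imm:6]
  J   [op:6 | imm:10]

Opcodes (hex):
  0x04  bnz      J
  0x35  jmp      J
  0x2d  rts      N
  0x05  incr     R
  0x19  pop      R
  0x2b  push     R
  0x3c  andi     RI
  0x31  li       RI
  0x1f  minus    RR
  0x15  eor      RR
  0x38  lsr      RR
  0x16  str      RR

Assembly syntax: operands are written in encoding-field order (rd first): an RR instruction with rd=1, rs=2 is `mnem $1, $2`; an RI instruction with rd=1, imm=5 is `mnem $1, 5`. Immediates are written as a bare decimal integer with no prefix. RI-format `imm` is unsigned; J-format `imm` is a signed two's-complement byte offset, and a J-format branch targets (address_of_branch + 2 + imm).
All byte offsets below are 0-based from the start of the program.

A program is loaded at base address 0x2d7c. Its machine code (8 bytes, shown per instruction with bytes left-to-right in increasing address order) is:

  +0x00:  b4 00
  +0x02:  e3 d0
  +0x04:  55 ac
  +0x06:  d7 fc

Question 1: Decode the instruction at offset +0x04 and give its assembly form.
+0x04: 55 ac ⇒ word 0x55ac (big)
  top 6b → 0x15 → eor [RR]
  rd@[9:6]=0x6 ⇒ $6
  rs@[5:2]=0xb ⇒ $11

eor $6, $11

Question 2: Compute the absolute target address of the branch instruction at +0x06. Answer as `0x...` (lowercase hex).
@+06  big-endian(d7 fc) = 0xd7fc
  op=0xd7fc>>10=0x35 ⇒ jmp (J)
  imm: (w>>0)&0x3ff=0x3fc (s10→-4) → -4
  target = base 0x2d7c + off 0x06 + 2 + imm -4 = 0x2d80

0x2d80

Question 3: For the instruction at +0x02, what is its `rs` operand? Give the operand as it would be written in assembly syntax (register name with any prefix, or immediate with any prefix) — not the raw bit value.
@+02  big-endian(e3 d0) = 0xe3d0
  opcode bits[15:10]=0x38: lsr/RR
  [9:6] rd=15 = $15
  [5:2] rs=4 = $4

$4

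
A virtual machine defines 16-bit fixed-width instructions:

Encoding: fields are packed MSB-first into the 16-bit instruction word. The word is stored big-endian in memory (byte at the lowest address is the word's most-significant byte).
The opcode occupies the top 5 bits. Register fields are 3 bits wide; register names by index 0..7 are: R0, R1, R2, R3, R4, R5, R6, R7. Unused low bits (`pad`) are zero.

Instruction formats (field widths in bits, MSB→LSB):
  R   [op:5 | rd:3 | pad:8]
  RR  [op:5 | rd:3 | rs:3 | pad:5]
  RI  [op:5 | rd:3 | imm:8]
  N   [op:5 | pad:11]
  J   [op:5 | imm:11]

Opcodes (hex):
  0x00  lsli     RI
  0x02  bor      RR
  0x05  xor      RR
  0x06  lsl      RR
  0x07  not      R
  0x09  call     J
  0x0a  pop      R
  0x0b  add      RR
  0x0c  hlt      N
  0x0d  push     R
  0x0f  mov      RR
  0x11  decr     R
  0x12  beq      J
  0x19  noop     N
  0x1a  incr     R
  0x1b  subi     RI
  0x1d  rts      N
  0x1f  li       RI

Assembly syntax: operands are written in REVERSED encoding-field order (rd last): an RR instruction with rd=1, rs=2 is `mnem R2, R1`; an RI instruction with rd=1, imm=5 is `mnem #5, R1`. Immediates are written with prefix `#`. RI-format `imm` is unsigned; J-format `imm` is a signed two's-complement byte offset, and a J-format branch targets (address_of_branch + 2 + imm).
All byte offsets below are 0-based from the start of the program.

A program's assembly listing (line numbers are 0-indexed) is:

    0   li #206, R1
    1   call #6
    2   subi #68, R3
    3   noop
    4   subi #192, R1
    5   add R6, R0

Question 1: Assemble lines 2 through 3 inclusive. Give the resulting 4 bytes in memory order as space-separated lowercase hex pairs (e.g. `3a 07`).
2. subi fields op=0x1b:5|rd=3:3|imm=68:8 → word db44h → db 44
3. noop fields op=0x19:5|pad=0:11 → word c800h → c8 00

db 44 c8 00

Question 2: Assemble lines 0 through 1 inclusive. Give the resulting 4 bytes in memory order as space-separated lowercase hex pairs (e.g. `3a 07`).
0. li fields op=0x1f:5|rd=1:3|imm=206:8 → word f9ceh → f9 ce
1. call fields op=0x9:5|imm=6:11 → word 4806h → 48 06

f9 ce 48 06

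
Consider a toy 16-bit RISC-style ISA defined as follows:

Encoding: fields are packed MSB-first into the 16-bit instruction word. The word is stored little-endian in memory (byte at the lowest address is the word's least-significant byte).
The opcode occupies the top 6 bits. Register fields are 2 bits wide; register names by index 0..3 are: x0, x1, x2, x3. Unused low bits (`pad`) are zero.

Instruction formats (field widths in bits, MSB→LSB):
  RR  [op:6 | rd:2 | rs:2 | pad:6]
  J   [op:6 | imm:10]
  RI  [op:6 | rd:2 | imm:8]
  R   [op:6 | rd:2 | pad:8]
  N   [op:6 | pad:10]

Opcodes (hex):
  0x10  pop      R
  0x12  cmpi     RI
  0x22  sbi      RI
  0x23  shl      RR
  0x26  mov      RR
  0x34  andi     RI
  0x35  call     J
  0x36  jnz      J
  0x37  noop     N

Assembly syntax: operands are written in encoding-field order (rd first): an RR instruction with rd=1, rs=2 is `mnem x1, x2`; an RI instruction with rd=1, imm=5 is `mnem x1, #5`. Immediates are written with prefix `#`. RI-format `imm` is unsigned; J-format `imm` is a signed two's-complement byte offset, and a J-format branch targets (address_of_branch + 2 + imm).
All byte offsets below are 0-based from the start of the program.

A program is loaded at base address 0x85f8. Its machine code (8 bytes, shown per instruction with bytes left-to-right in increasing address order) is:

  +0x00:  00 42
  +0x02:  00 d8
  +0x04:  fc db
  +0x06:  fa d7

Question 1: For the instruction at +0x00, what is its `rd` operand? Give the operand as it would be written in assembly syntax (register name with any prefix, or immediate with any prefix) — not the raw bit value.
+0x00: 00 42 ⇒ word 0x4200 (little)
  opcode bits[15:10]=0x10: pop/R
  [9:8] rd=2 = x2

x2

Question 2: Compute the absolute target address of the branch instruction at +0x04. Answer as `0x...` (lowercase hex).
0x85fa

+0x04: fc db ⇒ word 0xdbfc (little)
  top 6b → 0x36 → jnz [J]
  imm: (w>>0)&0x3ff=0x3fc (s10→-4) → #-4
  target = base 0x85f8 + off 0x04 + 2 + imm -4 = 0x85fa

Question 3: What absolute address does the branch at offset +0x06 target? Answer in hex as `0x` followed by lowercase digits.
+0x06: fa d7 ⇒ word 0xd7fa (little)
  opcode bits[15:10]=0x35: call/J
  [9:0] imm=1018 (s10→-6) = #-6
  target = base 0x85f8 + off 0x06 + 2 + imm -6 = 0x85fa

0x85fa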